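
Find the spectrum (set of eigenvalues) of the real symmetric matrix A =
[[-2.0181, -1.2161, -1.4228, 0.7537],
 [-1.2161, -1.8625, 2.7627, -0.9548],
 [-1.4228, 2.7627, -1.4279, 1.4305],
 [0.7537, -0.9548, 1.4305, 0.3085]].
sigma(A) ≈ {-5, -3, 1, 2}

A is real symmetric, so its spectrum consists of real eigenvalues. Expanding the characteristic polynomial of the displayed matrix gives
  det(λ I - A) = p(λ) = λ^4 + (5)λ^3 + (-7)λ^2 + (-29)λ + (29.9974).
Solving p(λ) = 0 yields eigenvalues ≈ -5, -3, 1, 2. (A is shown rounded to 4 decimals, so these recover the underlying integer eigenvalues to within that precision.)
Verification: the trace of A = -5 equals the sum of eigenvalues -5, and det(A) ≈ 29.9974 matches the eigenvalue product 30.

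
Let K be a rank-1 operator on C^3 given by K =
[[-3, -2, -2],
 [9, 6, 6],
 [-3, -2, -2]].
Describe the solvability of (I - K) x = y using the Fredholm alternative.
(I - K) is singular (det(I - K) = 0, i.e. 1 ∈ sigma(K)). (I - K) x = y is solvable iff y ⊥ ker((I - K)^*) = span{(-3, -2, -2)}, i.e. iff -3y_1 - 2y_2 - 2y_3 = 0. When solvable, the solutions are x = y + c·(1, -3, 1), c arbitrary (ker(I - K) = span{(1, -3, 1)}, dimension 1).

K has rank 1, so it is an outer product K = u v^T: every row of K is a multiple of one row vector. Reading off the entries, u = (1, -3, 1) and v = (-3, -2, -2) (row i of K equals u_i·v^T). A rank-one matrix u v^T satisfies K u = u (v·u) and kills the (2)-dimensional subspace v^⊥, so its characteristic polynomial is lambda^2 (lambda - v·u) with v·u = tr K = 1. Hence the eigenvalues of I - K are 1 (multiplicity 2) and 1 - (1) = 0, so det(I - K) = 0. (Direct check: I - K =
[[4, 2, 2],
 [-9, -5, -6],
 [3, 2, 3]]
has determinant 0.) So 1 is an eigenvalue of K and (I - K) is not invertible. The finite-dimensional Fredholm alternative says: either (I - K) is invertible, or ker(I - K) ≠ {0} and then range(I - K) = ker((I - K)^*)^⊥, with dim ker(I - K) = dim ker((I - K)^*). We are in the second case, so we need both kernels. Kernel of I - K: (I - K) u = u - u (v·u) = u - u = 0, so ker(I - K) = span{u} = span{(1, -3, 1)} (it is exactly 1-dimensional because rank(I - K) = 2). Kernel of the adjoint: K is real, so (I - K)^* = I - K^T = I - v u^T, and (I - v u^T) v = v - v (u·v) = 0; hence ker((I - K)^*) = span{v} = span{(-3, -2, -2)}. Therefore (I - K) x = y is solvable iff <y, v> = 0, i.e. iff -3y_1 - 2y_2 - 2y_3 = 0. When this holds, K y = u (v·y) = 0, so (I - K) y = y and x = y is a particular solution; the full solution set is the line x = y + c·u = y + c·(1, -3, 1), c ∈ C.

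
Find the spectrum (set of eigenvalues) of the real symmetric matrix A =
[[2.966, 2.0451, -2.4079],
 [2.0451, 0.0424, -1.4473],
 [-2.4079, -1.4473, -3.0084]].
sigma(A) ≈ {-4, -1, 5}

A is real symmetric, so its spectrum consists of real eigenvalues. Expanding the characteristic polynomial of the displayed matrix gives
  det(λ I - A) = p(λ) = λ^3 + (0)λ^2 + (-21)λ + (-20).
Solving p(λ) = 0 yields eigenvalues ≈ -4, -1, 5. (A is shown rounded to 4 decimals, so these recover the underlying integer eigenvalues to within that precision.)
Verification: the trace of A = 0 equals the sum of eigenvalues 0, and det(A) ≈ 19.9996 matches the eigenvalue product 20.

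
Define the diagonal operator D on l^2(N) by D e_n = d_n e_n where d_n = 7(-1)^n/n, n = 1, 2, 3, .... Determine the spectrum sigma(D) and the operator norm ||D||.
sigma(D) = {7(-1)^n/n : n ≥ 1} ∪ {0}; ||D|| = 7

A bounded diagonal operator on l^2 with diagonal entries d_n has spectrum equal to the closure of {d_n : n ≥ 1}: every d_n is an eigenvalue (with eigenvector e_n), so {d_n} ⊂ sigma(D); the spectrum is closed, so its closure is too; and for lambda not in the closure, (D - lambda I) has bounded inverse (the diagonal entries 1/(d_n - lambda) are bounded). For our sequence d_n = 7(-1)^n/n, n = 1, 2, 3, ...:
  - {d_n} = {7(-1)^n/n : n ≥ 1}; the only limit point is 0
  - closure = {7(-1)^n/n : n ≥ 1} ∪ {0}
For the norm: a diagonal operator has ||D|| = sup_n |d_n|. Here |d_n| = 7/n is decreasing, so sup_n |d_n| = |d_1| = 7. So ||D|| = 7.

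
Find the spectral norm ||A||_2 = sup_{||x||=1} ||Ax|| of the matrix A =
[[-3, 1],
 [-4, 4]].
||A||_2 = sqrt((42 + sqrt(1508))/2) ≈ 6.3574 (= sqrt(largest eigenvalue of A^T A))

||A||_2 = sigma_max(A) = sqrt(lambda_max(A^T A)). Form the symmetric matrix M = A^T A =
[[25, -19],
 [-19, 17]].
Its characteristic polynomial (trace, determinant of M give the coefficients) is
  p(λ) = det(λ I - M) = λ^2 - 42λ + 64.
For λ^2 - 42λ + 64 the discriminant is 1508. It is nonnegative but not a perfect square, so the roots are real and irrational: λ = (42 ± sqrt(1508))/2 ≈ 40.4165, 1.5835.
So the eigenvalues of A^T A are ≈ 1.5835, 40.4165 (all ≥ 0, as they must be for A^T A). The largest is λ_max = (42 + sqrt(1508))/2 ≈ 40.4165, hence ||A||_2 = sqrt(λ_max) = sqrt((42 + sqrt(1508))/2) ≈ 6.3574.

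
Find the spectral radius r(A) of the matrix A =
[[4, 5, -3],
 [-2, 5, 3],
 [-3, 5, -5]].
r(A) ≈ 7.0243

The eigenvalues of A are the roots of its characteristic polynomial. With M = A (coefficients from the trace, the sum of principal 2x2 minors, and det A):
  p(λ) = det(λ I - M) = λ^3 - 4λ^2 - 39λ + 270.
No integer candidate from the rational root theorem (±divisors of 270) is a root, so the roots are irrational. The cubic discriminant is Δ = -879408 < 0, so there is one real root and a complex-conjugate pair. p(-8) = -186 and p(-7) = 4 have opposite signs, so a root lies in (-8, -7); Newton's method refines it to λ ≈ -7.0243. Dividing out (λ - (-7.0243)) leaves approximately λ^2 - 11.0243λ + 38.438. For λ^2 - 11.0243λ + 38.438 the discriminant is -32.2168. It is negative, so the remaining roots are the complex-conjugate pair λ ≈ 5.5122 ± 2.838i. Their product equals the constant term, so |λ|^2 ≈ 38.438 and |λ| ≈ 6.1998.
Thus the eigenvalues (to 4 decimals) are -7.0243 (modulus 7.0243); 5.5122 ± 2.838i (modulus 6.1998). The spectral radius is the largest modulus: r(A) ≈ 7.0243. (Cross-check: r(A) ≤ ||A||_2 ≈ 9.4248; equality holds whenever A is normal, though it can also hold for some non-normal A.)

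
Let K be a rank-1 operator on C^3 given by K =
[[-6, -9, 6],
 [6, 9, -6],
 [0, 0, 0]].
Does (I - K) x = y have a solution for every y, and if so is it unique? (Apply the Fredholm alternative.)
(I - K) is invertible (det(I - K) = -2 ≠ 0), so for every y in C^3 the equation (I - K) x = y has a unique solution.

K has rank 1, so it is an outer product K = u v^T: every row of K is a multiple of one row vector. Reading off the entries, u = (-3, 3, 0) and v = (2, 3, -2) (row i of K equals u_i·v^T). A rank-one matrix u v^T satisfies K u = u (v·u) and kills the (2)-dimensional subspace v^⊥, so its characteristic polynomial is lambda^2 (lambda - v·u) with v·u = tr K = 3. Hence the eigenvalues of I - K are 1 (multiplicity 2) and 1 - (3) = -2, so det(I - K) = -2. (Direct check: I - K =
[[7, 9, -6],
 [-6, -8, 6],
 [0, 0, 1]]
has determinant -2.) The finite-dimensional Fredholm alternative says: either (I - K) is invertible, or ker(I - K) ≠ {0} and then range(I - K) = ker((I - K)^*)^⊥, with dim ker(I - K) = dim ker((I - K)^*). Since det(I - K) ≠ 0, 1 is not an eigenvalue of K and ker(I - K) = {0}, so we are in the first case: for every y there is a unique x = (I - K)^(-1) y. Explicitly, by the Sherman–Morrison formula, (I - u v^T)^(-1) = I + u v^T/(1 - v·u), i.e. (I - K)^(-1) = I + K/(-2).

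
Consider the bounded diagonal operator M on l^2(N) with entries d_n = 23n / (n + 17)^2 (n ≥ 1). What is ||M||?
||M|| = 23/68 (attained at n = 17)

For M diagonal, ||M|| = sup_n |d_n|. Treat f(x) = 23x / (x + 17)^2 for real x > 0. By the quotient rule, f'(x) = 23(17 - x)/(x + 17)^3, which is positive for x < 17 and negative for x > 17. So f has a unique maximum at x = 17, and since 17 is a positive integer, the supremum over n ≥ 1 is attained at n = 17: d_17 = 23·17/(17 + 17)^2 = 23·17/1156 = 23/68. Hence ||M|| = 23/68.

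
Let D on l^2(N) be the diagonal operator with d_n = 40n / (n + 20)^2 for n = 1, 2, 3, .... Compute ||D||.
||D|| = 1/2 (attained at n = 20)

For D diagonal, ||D|| = sup_n |d_n|. Treat f(x) = 40x / (x + 20)^2 for real x > 0. By the quotient rule, f'(x) = 40(20 - x)/(x + 20)^3, which is positive for x < 20 and negative for x > 20. So f has a unique maximum at x = 20, and since 20 is a positive integer, the supremum over n ≥ 1 is attained at n = 20: d_20 = 40·20/(20 + 20)^2 = 40·20/1600 = 1/2. Hence ||D|| = 1/2.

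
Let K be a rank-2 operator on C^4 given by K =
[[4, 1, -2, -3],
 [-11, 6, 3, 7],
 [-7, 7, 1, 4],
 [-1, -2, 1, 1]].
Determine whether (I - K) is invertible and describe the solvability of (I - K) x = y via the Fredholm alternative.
(I - K) is invertible (det(I - K) = 17 ≠ 0), so for every y in C^4 the equation (I - K) x = y has a unique solution.

K has rank 2 and factors as K = U V^T = u1 v1^T + u2 v2^T with u1 = (-1, -1, -2, 1), v1 = (2, -3, 0, -1), u2 = (2, -3, -1, -1), v2 = (3, -1, -1, -2) (multiplying out reproduces the displayed K). The nonzero eigenvalues of U V^T coincide with those of the 2 x 2 matrix G = V^T U = [[v1·u1, v1·u2], [v2·u1, v2·u2]] = [[0, 14], [-2, 12]], and by the Sylvester determinant identity det(I_4 - U V^T) = det(I_2 - V^T U) = det([[1, -14], [2, -11]]) = (1)(-11) - (-14)(2) = 17. (Direct check: I - K =
[[-3, -1, 2, 3],
 [11, -5, -3, -7],
 [7, -7, 0, -4],
 [1, 2, -1, 0]]
has determinant 17.) The finite-dimensional Fredholm alternative says: either (I - K) is invertible, or ker(I - K) ≠ {0} and then range(I - K) = ker((I - K)^*)^⊥, with dim ker(I - K) = dim ker((I - K)^*). Since det(I - K) ≠ 0, 1 is not an eigenvalue of K and ker(I - K) = {0}, so we are in the first case: for every y there is a unique x = (I - K)^(-1) y. (Explicitly, by the Woodbury identity, (I - U V^T)^(-1) = I + U (I_2 - G)^(-1) V^T.)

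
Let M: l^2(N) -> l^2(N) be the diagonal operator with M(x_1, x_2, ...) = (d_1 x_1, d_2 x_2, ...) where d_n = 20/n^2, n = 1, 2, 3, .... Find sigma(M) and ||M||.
sigma(M) = {20/n^2 : n ≥ 1} ∪ {0}; ||M|| = 20

A bounded diagonal operator on l^2 with diagonal entries d_n has spectrum equal to the closure of {d_n : n ≥ 1}: every d_n is an eigenvalue (with eigenvector e_n), so {d_n} ⊂ sigma(M); the spectrum is closed, so its closure is too; and for lambda not in the closure, (M - lambda I) has bounded inverse (the diagonal entries 1/(d_n - lambda) are bounded). For our sequence d_n = 20/n^2, n = 1, 2, 3, ...:
  - {d_n} = {20/n^2 : n ≥ 1}; the only limit point is 0
  - closure = {20/n^2 : n ≥ 1} ∪ {0}
For the norm: a diagonal operator has ||M|| = sup_n |d_n|. Here d_n = 20/n^2 is positive and decreasing, so sup_n |d_n| = d_1 = 20. So ||M|| = 20.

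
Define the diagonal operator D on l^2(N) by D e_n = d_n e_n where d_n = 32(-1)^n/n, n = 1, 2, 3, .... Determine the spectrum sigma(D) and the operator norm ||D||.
sigma(D) = {32(-1)^n/n : n ≥ 1} ∪ {0}; ||D|| = 32

A bounded diagonal operator on l^2 with diagonal entries d_n has spectrum equal to the closure of {d_n : n ≥ 1}: every d_n is an eigenvalue (with eigenvector e_n), so {d_n} ⊂ sigma(D); the spectrum is closed, so its closure is too; and for lambda not in the closure, (D - lambda I) has bounded inverse (the diagonal entries 1/(d_n - lambda) are bounded). For our sequence d_n = 32(-1)^n/n, n = 1, 2, 3, ...:
  - {d_n} = {32(-1)^n/n : n ≥ 1}; the only limit point is 0
  - closure = {32(-1)^n/n : n ≥ 1} ∪ {0}
For the norm: a diagonal operator has ||D|| = sup_n |d_n|. Here |d_n| = 32/n is decreasing, so sup_n |d_n| = |d_1| = 32. So ||D|| = 32.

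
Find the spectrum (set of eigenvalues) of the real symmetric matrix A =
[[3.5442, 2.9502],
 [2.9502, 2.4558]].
sigma(A) ≈ {0, 6}

A is real symmetric, so its spectrum consists of real eigenvalues. Expanding the characteristic polynomial of the displayed matrix gives
  det(λ I - A) = p(λ) = λ^2 + (-6)λ + (0).
Solving p(λ) = 0 yields eigenvalues ≈ 0, 6. (A is shown rounded to 4 decimals, so these recover the underlying integer eigenvalues to within that precision.)
Verification: the trace of A = 6 equals the sum of eigenvalues 6, and det(A) ≈ 0.0002 matches the eigenvalue product 0.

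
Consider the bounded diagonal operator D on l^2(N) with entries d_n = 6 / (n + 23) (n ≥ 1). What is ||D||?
||D|| = 1/4 (attained at n = 1)

For D diagonal, ||D|| = sup_n |d_n| = sup_n 6/(n + 23). This is positive and strictly decreasing in n, so the supremum is attained at n = 1: d_1 = 6/(1 + 23) = 1/4. Hence ||D|| = 1/4.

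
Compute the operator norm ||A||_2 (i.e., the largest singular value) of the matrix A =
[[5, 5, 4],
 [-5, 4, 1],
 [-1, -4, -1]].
||A||_2 ≈ 8.9514 (= sqrt(largest eigenvalue of A^T A))

||A||_2 = sigma_max(A) = sqrt(lambda_max(A^T A)). Form the symmetric matrix M = A^T A =
[[51, 9, 16],
 [9, 57, 28],
 [16, 28, 18]].
Its characteristic polynomial (trace, sum of principal 2x2 minors, determinant of M give the coefficients) is
  p(λ) = det(λ I - M) = λ^3 - 126λ^2 + 3730λ - 4356.
No integer candidate from the rational root theorem (±divisors of 4356) is a root, so the roots are irrational. The cubic discriminant is Δ = 14784054944 > 0, so there are three distinct real roots. p(1) = -751 and p(2) = 2608 have opposite signs, so a root lies in (1, 2); Newton's method refines it to λ ≈ 1.2174. p(44) = 1012 and p(45) = -531 have opposite signs, so a root lies in (44, 45); Newton's method refines it to λ ≈ 44.6547. p(80) = -356 and p(81) = 2529 have opposite signs, so a root lies in (80, 81); Newton's method refines it to λ ≈ 80.1278. Check (Vieta): the three roots sum to 126, matching tr M = 126.
So the eigenvalues of A^T A are ≈ 1.2174, 44.6547, 80.1278 (all ≥ 0, as they must be for A^T A). The largest is λ_max ≈ 80.1278, hence ||A||_2 = sqrt(λ_max) ≈ 8.9514.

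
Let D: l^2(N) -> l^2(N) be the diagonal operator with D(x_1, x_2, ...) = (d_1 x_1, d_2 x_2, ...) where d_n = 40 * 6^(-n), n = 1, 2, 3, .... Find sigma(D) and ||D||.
sigma(D) = {40 * 6^(-n) : n ≥ 1} ∪ {0}; ||D|| = 20/3

A bounded diagonal operator on l^2 with diagonal entries d_n has spectrum equal to the closure of {d_n : n ≥ 1}: every d_n is an eigenvalue (with eigenvector e_n), so {d_n} ⊂ sigma(D); the spectrum is closed, so its closure is too; and for lambda not in the closure, (D - lambda I) has bounded inverse (the diagonal entries 1/(d_n - lambda) are bounded). For our sequence d_n = 40 * 6^(-n), n = 1, 2, 3, ...:
  - {d_n} = {40 * 6^(-n) : n ≥ 1}; the only limit point is 0
  - closure = {40 * 6^(-n) : n ≥ 1} ∪ {0}
For the norm: a diagonal operator has ||D|| = sup_n |d_n|. Here d_n = 40 * 6^(-n) is positive and decreasing, so sup_n |d_n| = d_1 = 40/6 = 20/3. So ||D|| = 20/3.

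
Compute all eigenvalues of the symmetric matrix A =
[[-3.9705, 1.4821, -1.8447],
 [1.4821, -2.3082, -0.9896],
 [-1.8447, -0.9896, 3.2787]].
sigma(A) ≈ {-5, -2, 4}

A is real symmetric, so its spectrum consists of real eigenvalues. Expanding the characteristic polynomial of the displayed matrix gives
  det(λ I - A) = p(λ) = λ^3 + (3)λ^2 + (-18)λ + (-40).
Solving p(λ) = 0 yields eigenvalues ≈ -5, -2, 4. (A is shown rounded to 4 decimals, so these recover the underlying integer eigenvalues to within that precision.)
Verification: the trace of A = -3 equals the sum of eigenvalues -3, and det(A) ≈ 40.0004 matches the eigenvalue product 40.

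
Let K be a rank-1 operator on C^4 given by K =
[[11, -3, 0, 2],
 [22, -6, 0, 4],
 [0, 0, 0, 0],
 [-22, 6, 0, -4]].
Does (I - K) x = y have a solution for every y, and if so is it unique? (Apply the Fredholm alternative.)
(I - K) is singular (det(I - K) = 0, i.e. 1 ∈ sigma(K)). (I - K) x = y is solvable iff y ⊥ ker((I - K)^*) = span{(11, -3, 0, 2)}, i.e. iff 11y_1 - 3y_2 + 2y_4 = 0. When solvable, the solutions are x = y + c·(1, 2, 0, -2), c arbitrary (ker(I - K) = span{(1, 2, 0, -2)}, dimension 1).

K has rank 1, so it is an outer product K = u v^T: every row of K is a multiple of one row vector. Reading off the entries, u = (1, 2, 0, -2) and v = (11, -3, 0, 2) (row i of K equals u_i·v^T). A rank-one matrix u v^T satisfies K u = u (v·u) and kills the (3)-dimensional subspace v^⊥, so its characteristic polynomial is lambda^3 (lambda - v·u) with v·u = tr K = 1. Hence the eigenvalues of I - K are 1 (multiplicity 3) and 1 - (1) = 0, so det(I - K) = 0. (Direct check: I - K =
[[-10, 3, 0, -2],
 [-22, 7, 0, -4],
 [0, 0, 1, 0],
 [22, -6, 0, 5]]
has determinant 0.) So 1 is an eigenvalue of K and (I - K) is not invertible. The finite-dimensional Fredholm alternative says: either (I - K) is invertible, or ker(I - K) ≠ {0} and then range(I - K) = ker((I - K)^*)^⊥, with dim ker(I - K) = dim ker((I - K)^*). We are in the second case, so we need both kernels. Kernel of I - K: (I - K) u = u - u (v·u) = u - u = 0, so ker(I - K) = span{u} = span{(1, 2, 0, -2)} (it is exactly 1-dimensional because rank(I - K) = 3). Kernel of the adjoint: K is real, so (I - K)^* = I - K^T = I - v u^T, and (I - v u^T) v = v - v (u·v) = 0; hence ker((I - K)^*) = span{v} = span{(11, -3, 0, 2)}. Therefore (I - K) x = y is solvable iff <y, v> = 0, i.e. iff 11y_1 - 3y_2 + 2y_4 = 0. When this holds, K y = u (v·y) = 0, so (I - K) y = y and x = y is a particular solution; the full solution set is the line x = y + c·u = y + c·(1, 2, 0, -2), c ∈ C.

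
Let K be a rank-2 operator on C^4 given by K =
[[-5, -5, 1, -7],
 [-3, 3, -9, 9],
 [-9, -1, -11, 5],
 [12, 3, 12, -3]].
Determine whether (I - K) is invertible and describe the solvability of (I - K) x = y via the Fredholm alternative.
(I - K) is invertible (det(I - K) = 45 ≠ 0), so for every y in C^4 the equation (I - K) x = y has a unique solution.

K has rank 2 and factors as K = U V^T = u1 v1^T + u2 v2^T with u1 = (1, -3, -3, 3), v1 = (1, -1, 3, -3), u2 = (2, 0, 2, -3), v2 = (-3, -2, -1, -2) (multiplying out reproduces the displayed K). The nonzero eigenvalues of U V^T coincide with those of the 2 x 2 matrix G = V^T U = [[v1·u1, v1·u2], [v2·u1, v2·u2]] = [[-14, 17], [0, -2]], and by the Sylvester determinant identity det(I_4 - U V^T) = det(I_2 - V^T U) = det([[15, -17], [0, 3]]) = (15)(3) - (-17)(0) = 45. (Direct check: I - K =
[[6, 5, -1, 7],
 [3, -2, 9, -9],
 [9, 1, 12, -5],
 [-12, -3, -12, 4]]
has determinant 45.) The finite-dimensional Fredholm alternative says: either (I - K) is invertible, or ker(I - K) ≠ {0} and then range(I - K) = ker((I - K)^*)^⊥, with dim ker(I - K) = dim ker((I - K)^*). Since det(I - K) ≠ 0, 1 is not an eigenvalue of K and ker(I - K) = {0}, so we are in the first case: for every y there is a unique x = (I - K)^(-1) y. (Explicitly, by the Woodbury identity, (I - U V^T)^(-1) = I + U (I_2 - G)^(-1) V^T.)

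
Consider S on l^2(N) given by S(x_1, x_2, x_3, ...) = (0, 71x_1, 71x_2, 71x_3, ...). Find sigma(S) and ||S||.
sigma(S) = closed disk {z in C : |z| ≤ 71}; ||S|| = 71

Note S = 71·U where U is the unit right shift (U x)_k = x_{k-1} (with x_0 := 0); so ||S|| = 71||U|| and sigma(S) = 71·sigma(U). ||S x||^2 = sum_{k≥1} |71x_k|^2 = 5041||x||^2, so ||S|| = 71 and sigma(S) ⊂ {|z| ≤ 71}. For any |lambda| < 71, the equation (S - lambda I) x = 0 forces x_1 = 0, then 71x_k = lambda x_{k+1} ⇒ x = 0, so S has no eigenvalues. But (S - lambda I) is not surjective for |lambda| < 71: solving (S - lambda I) x = e_1 would require x_n proportional to (lambda/71)^(-n), which is not in l^2. So every |lambda| < 71 lies in the residual spectrum. The boundary |lambda| = 71 is in the approximate point spectrum (the spectrum is closed). Hence sigma(S) is the closed disk of radius 71.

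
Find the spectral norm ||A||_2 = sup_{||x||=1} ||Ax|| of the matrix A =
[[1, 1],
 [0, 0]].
||A||_2 = sqrt(2) ≈ 1.4142 (= sqrt(largest eigenvalue of A^T A))

||A||_2 = sigma_max(A) = sqrt(lambda_max(A^T A)). Form the symmetric matrix M = A^T A =
[[1, 1],
 [1, 1]].
Its characteristic polynomial (trace, determinant of M give the coefficients) is
  p(λ) = det(λ I - M) = λ^2 - 2λ.
For λ^2 - 2λ the discriminant is 4. It is a perfect square (2^2), so the roots are rational: λ = (2 ± 2)/2 = 2, 0.
So the eigenvalues of A^T A are ≈ 0, 2 (all ≥ 0, as they must be for A^T A). The largest is λ_max = 2, hence ||A||_2 = sqrt(λ_max) = sqrt(2) ≈ 1.4142.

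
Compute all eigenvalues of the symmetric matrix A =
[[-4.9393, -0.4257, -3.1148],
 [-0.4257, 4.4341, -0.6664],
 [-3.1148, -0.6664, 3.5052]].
sigma(A) ≈ {-6, 4, 5}

A is real symmetric, so its spectrum consists of real eigenvalues. Expanding the characteristic polynomial of the displayed matrix gives
  det(λ I - A) = p(λ) = λ^3 + (-3)λ^2 + (-34)λ + (119.9971).
Solving p(λ) = 0 yields eigenvalues ≈ -6, 4, 5. (A is shown rounded to 4 decimals, so these recover the underlying integer eigenvalues to within that precision.)
Verification: the trace of A = 3 equals the sum of eigenvalues 3, and det(A) ≈ -119.9971 matches the eigenvalue product -120.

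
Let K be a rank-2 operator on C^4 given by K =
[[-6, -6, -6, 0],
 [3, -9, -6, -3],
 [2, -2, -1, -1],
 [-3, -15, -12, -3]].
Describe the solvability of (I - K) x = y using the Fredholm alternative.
(I - K) is invertible (det(I - K) = 98 ≠ 0), so for every y in C^4 the equation (I - K) x = y has a unique solution.

K has rank 2 and factors as K = U V^T = u1 v1^T + u2 v2^T with u1 = (0, -3, -1, -3), v1 = (-2, 2, 1, 1), u2 = (-2, -1, 0, -3), v2 = (3, 3, 3, 0) (multiplying out reproduces the displayed K). The nonzero eigenvalues of U V^T coincide with those of the 2 x 2 matrix G = V^T U = [[v1·u1, v1·u2], [v2·u1, v2·u2]] = [[-10, -1], [-12, -9]], and by the Sylvester determinant identity det(I_4 - U V^T) = det(I_2 - V^T U) = det([[11, 1], [12, 10]]) = (11)(10) - (1)(12) = 98. (Direct check: I - K =
[[7, 6, 6, 0],
 [-3, 10, 6, 3],
 [-2, 2, 2, 1],
 [3, 15, 12, 4]]
has determinant 98.) The finite-dimensional Fredholm alternative says: either (I - K) is invertible, or ker(I - K) ≠ {0} and then range(I - K) = ker((I - K)^*)^⊥, with dim ker(I - K) = dim ker((I - K)^*). Since det(I - K) ≠ 0, 1 is not an eigenvalue of K and ker(I - K) = {0}, so we are in the first case: for every y there is a unique x = (I - K)^(-1) y. (Explicitly, by the Woodbury identity, (I - U V^T)^(-1) = I + U (I_2 - G)^(-1) V^T.)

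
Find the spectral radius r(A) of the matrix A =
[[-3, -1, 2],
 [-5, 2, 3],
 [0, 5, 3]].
r(A) ≈ 5.8479

The eigenvalues of A are the roots of its characteristic polynomial. With M = A (coefficients from the trace, the sum of principal 2x2 minors, and det A):
  p(λ) = det(λ I - M) = λ^3 - 2λ^2 - 29λ + 38.
No integer candidate from the rational root theorem (±divisors of 38) is a root, so the roots are irrational. The cubic discriminant is Δ = 102820 > 0, so there are three distinct real roots. p(-6) = -76 and p(-5) = 8 have opposite signs, so a root lies in (-6, -5); Newton's method refines it to λ ≈ -5.1176. p(1) = 8 and p(2) = -20 have opposite signs, so a root lies in (1, 2); Newton's method refines it to λ ≈ 1.2697. p(5) = -32 and p(6) = 8 have opposite signs, so a root lies in (5, 6); Newton's method refines it to λ ≈ 5.8479. Check (Vieta): the three roots sum to 2, matching tr M = 2.
Thus the eigenvalues (to 4 decimals) are -5.1176 (modulus 5.1176); 1.2697 (modulus 1.2697); 5.8479 (modulus 5.8479). The spectral radius is the largest modulus: r(A) ≈ 5.8479. (Cross-check: r(A) ≤ ||A||_2 ≈ 7.7591; equality holds whenever A is normal, though it can also hold for some non-normal A.)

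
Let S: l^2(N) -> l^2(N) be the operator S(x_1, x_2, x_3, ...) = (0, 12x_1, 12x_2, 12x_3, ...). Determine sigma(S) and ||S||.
sigma(S) = closed disk {z in C : |z| ≤ 12}; ||S|| = 12

Note S = 12·U where U is the unit right shift (U x)_k = x_{k-1} (with x_0 := 0); so ||S|| = 12||U|| and sigma(S) = 12·sigma(U). ||S x||^2 = sum_{k≥1} |12x_k|^2 = 144||x||^2, so ||S|| = 12 and sigma(S) ⊂ {|z| ≤ 12}. For any |lambda| < 12, the equation (S - lambda I) x = 0 forces x_1 = 0, then 12x_k = lambda x_{k+1} ⇒ x = 0, so S has no eigenvalues. But (S - lambda I) is not surjective for |lambda| < 12: solving (S - lambda I) x = e_1 would require x_n proportional to (lambda/12)^(-n), which is not in l^2. So every |lambda| < 12 lies in the residual spectrum. The boundary |lambda| = 12 is in the approximate point spectrum (the spectrum is closed). Hence sigma(S) is the closed disk of radius 12.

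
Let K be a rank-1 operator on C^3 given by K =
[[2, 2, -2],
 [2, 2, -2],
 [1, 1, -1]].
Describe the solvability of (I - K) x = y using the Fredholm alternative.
(I - K) is invertible (det(I - K) = -2 ≠ 0), so for every y in C^3 the equation (I - K) x = y has a unique solution.

K has rank 1, so it is an outer product K = u v^T: every row of K is a multiple of one row vector. Reading off the entries, u = (2, 2, 1) and v = (1, 1, -1) (row i of K equals u_i·v^T). A rank-one matrix u v^T satisfies K u = u (v·u) and kills the (2)-dimensional subspace v^⊥, so its characteristic polynomial is lambda^2 (lambda - v·u) with v·u = tr K = 3. Hence the eigenvalues of I - K are 1 (multiplicity 2) and 1 - (3) = -2, so det(I - K) = -2. (Direct check: I - K =
[[-1, -2, 2],
 [-2, -1, 2],
 [-1, -1, 2]]
has determinant -2.) The finite-dimensional Fredholm alternative says: either (I - K) is invertible, or ker(I - K) ≠ {0} and then range(I - K) = ker((I - K)^*)^⊥, with dim ker(I - K) = dim ker((I - K)^*). Since det(I - K) ≠ 0, 1 is not an eigenvalue of K and ker(I - K) = {0}, so we are in the first case: for every y there is a unique x = (I - K)^(-1) y. Explicitly, by the Sherman–Morrison formula, (I - u v^T)^(-1) = I + u v^T/(1 - v·u), i.e. (I - K)^(-1) = I + K/(-2).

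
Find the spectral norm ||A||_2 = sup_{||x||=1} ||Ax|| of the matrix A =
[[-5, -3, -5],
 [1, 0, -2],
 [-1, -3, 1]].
||A||_2 ≈ 7.8088 (= sqrt(largest eigenvalue of A^T A))

||A||_2 = sigma_max(A) = sqrt(lambda_max(A^T A)). Form the symmetric matrix M = A^T A =
[[27, 18, 22],
 [18, 18, 12],
 [22, 12, 30]].
Its characteristic polynomial (trace, sum of principal 2x2 minors, determinant of M give the coefficients) is
  p(λ) = det(λ I - M) = λ^3 - 75λ^2 + 884λ - 1764.
No integer candidate from the rational root theorem (±divisors of 1764) is a root, so the roots are irrational. The cubic discriminant is Δ = 676853392 > 0, so there are three distinct real roots. p(2) = -288 and p(3) = 240 have opposite signs, so a root lies in (2, 3); Newton's method refines it to λ ≈ 2.5135. p(11) = 216 and p(12) = -228 have opposite signs, so a root lies in (11, 12); Newton's method refines it to λ ≈ 11.5093. p(60) = -2724 and p(61) = 66 have opposite signs, so a root lies in (60, 61); Newton's method refines it to λ ≈ 60.9772. Check (Vieta): the three roots sum to 75, matching tr M = 75.
So the eigenvalues of A^T A are ≈ 2.5135, 11.5093, 60.9772 (all ≥ 0, as they must be for A^T A). The largest is λ_max ≈ 60.9772, hence ||A||_2 = sqrt(λ_max) ≈ 7.8088.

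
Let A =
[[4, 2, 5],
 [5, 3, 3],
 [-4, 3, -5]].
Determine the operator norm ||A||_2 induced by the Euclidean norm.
||A||_2 ≈ 10.6874 (= sqrt(largest eigenvalue of A^T A))

||A||_2 = sigma_max(A) = sqrt(lambda_max(A^T A)). Form the symmetric matrix M = A^T A =
[[57, 11, 55],
 [11, 22, 4],
 [55, 4, 59]].
Its characteristic polynomial (trace, sum of principal 2x2 minors, determinant of M give the coefficients) is
  p(λ) = det(λ I - M) = λ^3 - 138λ^2 + 2753λ - 4225.
No integer candidate from the rational root theorem (±divisors of 4225) is a root, so the roots are irrational. The cubic discriminant is Δ = 44870676313 > 0, so there are three distinct real roots. p(1) = -1609 and p(2) = 737 have opposite signs, so a root lies in (1, 2); Newton's method refines it to λ ≈ 1.6733. p(22) = 197 and p(23) = -1741 have opposite signs, so a root lies in (22, 23); Newton's method refines it to λ ≈ 22.1051. p(114) = -2287 and p(115) = 8195 have opposite signs, so a root lies in (114, 115); Newton's method refines it to λ ≈ 114.2216. Check (Vieta): the three roots sum to 138, matching tr M = 138.
So the eigenvalues of A^T A are ≈ 1.6733, 22.1051, 114.2216 (all ≥ 0, as they must be for A^T A). The largest is λ_max ≈ 114.2216, hence ||A||_2 = sqrt(λ_max) ≈ 10.6874.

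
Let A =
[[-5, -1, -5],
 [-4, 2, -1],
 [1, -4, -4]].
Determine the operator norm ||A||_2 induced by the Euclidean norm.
||A||_2 ≈ 8.2914 (= sqrt(largest eigenvalue of A^T A))

||A||_2 = sigma_max(A) = sqrt(lambda_max(A^T A)). Form the symmetric matrix M = A^T A =
[[42, -7, 25],
 [-7, 21, 19],
 [25, 19, 42]].
Its characteristic polynomial (trace, sum of principal 2x2 minors, determinant of M give the coefficients) is
  p(λ) = det(λ I - M) = λ^3 - 105λ^2 + 2493λ - 49.
No integer candidate from the rational root theorem (±divisors of 49) is a root, so the roots are irrational. The cubic discriminant is Δ = 6548364000 > 0, so there are three distinct real roots. p(0) = -49 and p(1) = 2340 have opposite signs, so a root lies in (0, 1); Newton's method refines it to λ ≈ 0.0197. p(36) = 275 and p(37) = -900 have opposite signs, so a root lies in (36, 37); Newton's method refines it to λ ≈ 36.2334. p(68) = -1613 and p(69) = 572 have opposite signs, so a root lies in (68, 69); Newton's method refines it to λ ≈ 68.7469. Check (Vieta): the three roots sum to 105, matching tr M = 105.
So the eigenvalues of A^T A are ≈ 0.0197, 36.2334, 68.7469 (all ≥ 0, as they must be for A^T A). The largest is λ_max ≈ 68.7469, hence ||A||_2 = sqrt(λ_max) ≈ 8.2914.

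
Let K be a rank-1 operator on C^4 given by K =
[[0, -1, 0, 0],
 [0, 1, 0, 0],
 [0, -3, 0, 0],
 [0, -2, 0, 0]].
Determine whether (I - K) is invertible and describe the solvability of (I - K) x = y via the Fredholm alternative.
(I - K) is singular (det(I - K) = 0, i.e. 1 ∈ sigma(K)). (I - K) x = y is solvable iff y ⊥ ker((I - K)^*) = span{(0, -1, 0, 0)}, i.e. iff -y_2 = 0. When solvable, the solutions are x = y + c·(1, -1, 3, 2), c arbitrary (ker(I - K) = span{(1, -1, 3, 2)}, dimension 1).

K has rank 1, so it is an outer product K = u v^T: every row of K is a multiple of one row vector. Reading off the entries, u = (1, -1, 3, 2) and v = (0, -1, 0, 0) (row i of K equals u_i·v^T). A rank-one matrix u v^T satisfies K u = u (v·u) and kills the (3)-dimensional subspace v^⊥, so its characteristic polynomial is lambda^3 (lambda - v·u) with v·u = tr K = 1. Hence the eigenvalues of I - K are 1 (multiplicity 3) and 1 - (1) = 0, so det(I - K) = 0. (Direct check: I - K =
[[1, 1, 0, 0],
 [0, 0, 0, 0],
 [0, 3, 1, 0],
 [0, 2, 0, 1]]
has determinant 0.) So 1 is an eigenvalue of K and (I - K) is not invertible. The finite-dimensional Fredholm alternative says: either (I - K) is invertible, or ker(I - K) ≠ {0} and then range(I - K) = ker((I - K)^*)^⊥, with dim ker(I - K) = dim ker((I - K)^*). We are in the second case, so we need both kernels. Kernel of I - K: (I - K) u = u - u (v·u) = u - u = 0, so ker(I - K) = span{u} = span{(1, -1, 3, 2)} (it is exactly 1-dimensional because rank(I - K) = 3). Kernel of the adjoint: K is real, so (I - K)^* = I - K^T = I - v u^T, and (I - v u^T) v = v - v (u·v) = 0; hence ker((I - K)^*) = span{v} = span{(0, -1, 0, 0)}. Therefore (I - K) x = y is solvable iff <y, v> = 0, i.e. iff -y_2 = 0. When this holds, K y = u (v·y) = 0, so (I - K) y = y and x = y is a particular solution; the full solution set is the line x = y + c·u = y + c·(1, -1, 3, 2), c ∈ C.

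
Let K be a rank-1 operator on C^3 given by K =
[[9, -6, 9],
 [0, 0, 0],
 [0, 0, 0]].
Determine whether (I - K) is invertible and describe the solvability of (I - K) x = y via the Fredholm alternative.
(I - K) is invertible (det(I - K) = -8 ≠ 0), so for every y in C^3 the equation (I - K) x = y has a unique solution.

K has rank 1, so it is an outer product K = u v^T: every row of K is a multiple of one row vector. Reading off the entries, u = (3, 0, 0) and v = (3, -2, 3) (row i of K equals u_i·v^T). A rank-one matrix u v^T satisfies K u = u (v·u) and kills the (2)-dimensional subspace v^⊥, so its characteristic polynomial is lambda^2 (lambda - v·u) with v·u = tr K = 9. Hence the eigenvalues of I - K are 1 (multiplicity 2) and 1 - (9) = -8, so det(I - K) = -8. (Direct check: I - K =
[[-8, 6, -9],
 [0, 1, 0],
 [0, 0, 1]]
has determinant -8.) The finite-dimensional Fredholm alternative says: either (I - K) is invertible, or ker(I - K) ≠ {0} and then range(I - K) = ker((I - K)^*)^⊥, with dim ker(I - K) = dim ker((I - K)^*). Since det(I - K) ≠ 0, 1 is not an eigenvalue of K and ker(I - K) = {0}, so we are in the first case: for every y there is a unique x = (I - K)^(-1) y. Explicitly, by the Sherman–Morrison formula, (I - u v^T)^(-1) = I + u v^T/(1 - v·u), i.e. (I - K)^(-1) = I + K/(-8).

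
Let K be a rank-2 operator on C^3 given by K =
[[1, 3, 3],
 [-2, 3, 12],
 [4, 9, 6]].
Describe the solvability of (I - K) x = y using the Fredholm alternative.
(I - K) is invertible (det(I - K) = -96 ≠ 0), so for every y in C^3 the equation (I - K) x = y has a unique solution.

K has rank 2 and factors as K = U V^T = u1 v1^T + u2 v2^T with u1 = (0, -3, 1), v1 = (1, 0, -3), u2 = (-1, -1, -3), v2 = (-1, -3, -3) (multiplying out reproduces the displayed K). The nonzero eigenvalues of U V^T coincide with those of the 2 x 2 matrix G = V^T U = [[v1·u1, v1·u2], [v2·u1, v2·u2]] = [[-3, 8], [6, 13]], and by the Sylvester determinant identity det(I_3 - U V^T) = det(I_2 - V^T U) = det([[4, -8], [-6, -12]]) = (4)(-12) - (-8)(-6) = -96. (Direct check: I - K =
[[0, -3, -3],
 [2, -2, -12],
 [-4, -9, -5]]
has determinant -96.) The finite-dimensional Fredholm alternative says: either (I - K) is invertible, or ker(I - K) ≠ {0} and then range(I - K) = ker((I - K)^*)^⊥, with dim ker(I - K) = dim ker((I - K)^*). Since det(I - K) ≠ 0, 1 is not an eigenvalue of K and ker(I - K) = {0}, so we are in the first case: for every y there is a unique x = (I - K)^(-1) y. (Explicitly, by the Woodbury identity, (I - U V^T)^(-1) = I + U (I_2 - G)^(-1) V^T.)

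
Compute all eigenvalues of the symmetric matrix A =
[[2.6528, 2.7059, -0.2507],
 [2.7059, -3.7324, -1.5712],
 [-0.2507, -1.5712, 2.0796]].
sigma(A) ≈ {-5, 2, 4}

A is real symmetric, so its spectrum consists of real eigenvalues. Expanding the characteristic polynomial of the displayed matrix gives
  det(λ I - A) = p(λ) = λ^3 + (-1)λ^2 + (-22)λ + (40).
Solving p(λ) = 0 yields eigenvalues ≈ -5, 2, 4. (A is shown rounded to 4 decimals, so these recover the underlying integer eigenvalues to within that precision.)
Verification: the trace of A = 1 equals the sum of eigenvalues 1, and det(A) ≈ -40.0000 matches the eigenvalue product -40.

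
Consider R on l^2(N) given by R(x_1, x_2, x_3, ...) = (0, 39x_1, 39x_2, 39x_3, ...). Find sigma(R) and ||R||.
sigma(R) = closed disk {z in C : |z| ≤ 39}; ||R|| = 39

Note R = 39·U where U is the unit right shift (U x)_k = x_{k-1} (with x_0 := 0); so ||R|| = 39||U|| and sigma(R) = 39·sigma(U). ||R x||^2 = sum_{k≥1} |39x_k|^2 = 1521||x||^2, so ||R|| = 39 and sigma(R) ⊂ {|z| ≤ 39}. For any |lambda| < 39, the equation (R - lambda I) x = 0 forces x_1 = 0, then 39x_k = lambda x_{k+1} ⇒ x = 0, so R has no eigenvalues. But (R - lambda I) is not surjective for |lambda| < 39: solving (R - lambda I) x = e_1 would require x_n proportional to (lambda/39)^(-n), which is not in l^2. So every |lambda| < 39 lies in the residual spectrum. The boundary |lambda| = 39 is in the approximate point spectrum (the spectrum is closed). Hence sigma(R) is the closed disk of radius 39.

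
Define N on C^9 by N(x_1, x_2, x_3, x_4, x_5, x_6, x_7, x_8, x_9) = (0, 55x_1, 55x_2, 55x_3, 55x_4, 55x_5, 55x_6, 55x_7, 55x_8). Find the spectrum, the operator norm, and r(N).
sigma(N) = {0}; ||N|| = 55; r(N) = 0. (N is nilpotent with N^9 = 0.)

On C^9, N is a strictly lower-triangular matrix with 55 on the subdiagonal and zeros elsewhere, so its characteristic polynomial is lambda^9 and every eigenvalue is 0: sigma(N) = {0}. For the operator norm, N e_i = 55e_{i+1} for i = 1, ..., 8 and N e_9 = 0, so the singular values of N are 55 (with multiplicity 8) and 0; hence ||N|| = 55. The spectral radius r(N) = max|lambda| = 0. Note ||N|| > r(N) — characteristic of non-normal nilpotent operators. Indeed N^9 = 0.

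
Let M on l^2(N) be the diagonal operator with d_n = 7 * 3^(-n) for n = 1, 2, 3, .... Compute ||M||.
||M|| = 7/3 (attained at n = 1)

For M diagonal, ||M|| = sup_n |d_n|. The sequence d_n = 7 * 3^(-n) is positive and strictly decreasing (ratio 3^(-1) < 1), so the supremum is d_1 = 7/3. Hence ||M|| = 7/3.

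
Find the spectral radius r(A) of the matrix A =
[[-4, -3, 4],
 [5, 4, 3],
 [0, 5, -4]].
r(A) ≈ 5.6239

The eigenvalues of A are the roots of its characteristic polynomial. With M = A (coefficients from the trace, the sum of principal 2x2 minors, and det A):
  p(λ) = det(λ I - M) = λ^3 + 4λ^2 - 16λ - 164.
No integer candidate from the rational root theorem (±divisors of 164) is a root, so the roots are irrational. The cubic discriminant is Δ = -474800 < 0, so there is one real root and a complex-conjugate pair. p(5) = -19 and p(6) = 100 have opposite signs, so a root lies in (5, 6); Newton's method refines it to λ ≈ 5.1853. Dividing out (λ - (5.1853)) leaves approximately λ^2 + 9.1853λ + 31.6281. For λ^2 + 9.1853λ + 31.6281 the discriminant is -42.1431. It is negative, so the remaining roots are the complex-conjugate pair λ ≈ -4.5926 ± 3.2459i. Their product equals the constant term, so |λ|^2 ≈ 31.6281 and |λ| ≈ 5.6239.
Thus the eigenvalues (to 4 decimals) are 5.1853 (modulus 5.1853); -4.5926 ± 3.2459i (modulus 5.6239). The spectral radius is the largest modulus: r(A) ≈ 5.6239. (Cross-check: r(A) ≤ ||A||_2 ≈ 9.1599; equality holds whenever A is normal, though it can also hold for some non-normal A.)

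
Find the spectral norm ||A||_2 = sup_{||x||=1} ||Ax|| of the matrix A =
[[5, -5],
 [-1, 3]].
||A||_2 = sqrt((60 + sqrt(3200))/2) ≈ 7.6344 (= sqrt(largest eigenvalue of A^T A))

||A||_2 = sigma_max(A) = sqrt(lambda_max(A^T A)). Form the symmetric matrix M = A^T A =
[[26, -28],
 [-28, 34]].
Its characteristic polynomial (trace, determinant of M give the coefficients) is
  p(λ) = det(λ I - M) = λ^2 - 60λ + 100.
For λ^2 - 60λ + 100 the discriminant is 3200. It is nonnegative but not a perfect square, so the roots are real and irrational: λ = (60 ± sqrt(3200))/2 ≈ 58.2843, 1.7157.
So the eigenvalues of A^T A are ≈ 1.7157, 58.2843 (all ≥ 0, as they must be for A^T A). The largest is λ_max = (60 + sqrt(3200))/2 ≈ 58.2843, hence ||A||_2 = sqrt(λ_max) = sqrt((60 + sqrt(3200))/2) ≈ 7.6344.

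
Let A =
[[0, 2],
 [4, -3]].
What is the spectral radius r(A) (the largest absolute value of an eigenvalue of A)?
r(A) = (3 + sqrt(41))/2 ≈ 4.7016

The eigenvalues of A are the roots of its characteristic polynomial. With M = A (coefficients from the trace and determinant):
  p(λ) = det(λ I - M) = λ^2 + 3λ - 8.
For λ^2 + 3λ - 8 the discriminant is 41. It is nonnegative but not a perfect square, so the roots are real and irrational: λ = (-3 ± sqrt(41))/2 ≈ 1.7016, -4.7016.
Thus the eigenvalues (to 4 decimals) are 1.7016 (modulus 1.7016); -4.7016 (modulus 4.7016). The spectral radius is the largest modulus: r(A) = (3 + sqrt(41))/2 ≈ 4.7016. (Cross-check: r(A) ≤ ||A||_2 ≈ 5.1569; equality holds whenever A is normal, though it can also hold for some non-normal A.)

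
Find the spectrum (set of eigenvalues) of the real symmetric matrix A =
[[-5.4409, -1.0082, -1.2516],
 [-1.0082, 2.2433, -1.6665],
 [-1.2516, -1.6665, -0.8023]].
sigma(A) ≈ {-6, -1, 3}

A is real symmetric, so its spectrum consists of real eigenvalues. Expanding the characteristic polynomial of the displayed matrix gives
  det(λ I - A) = p(λ) = λ^3 + (4)λ^2 + (-15)λ + (-17.9987).
Solving p(λ) = 0 yields eigenvalues ≈ -6, -1, 3. (A is shown rounded to 4 decimals, so these recover the underlying integer eigenvalues to within that precision.)
Verification: the trace of A = -4 equals the sum of eigenvalues -4, and det(A) ≈ 17.9987 matches the eigenvalue product 18.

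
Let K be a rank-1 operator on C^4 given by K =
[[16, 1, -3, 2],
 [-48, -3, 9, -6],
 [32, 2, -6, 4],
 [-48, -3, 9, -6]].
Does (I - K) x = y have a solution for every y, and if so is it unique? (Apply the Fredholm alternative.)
(I - K) is singular (det(I - K) = 0, i.e. 1 ∈ sigma(K)). (I - K) x = y is solvable iff y ⊥ ker((I - K)^*) = span{(16, 1, -3, 2)}, i.e. iff 16y_1 + y_2 - 3y_3 + 2y_4 = 0. When solvable, the solutions are x = y + c·(1, -3, 2, -3), c arbitrary (ker(I - K) = span{(1, -3, 2, -3)}, dimension 1).

K has rank 1, so it is an outer product K = u v^T: every row of K is a multiple of one row vector. Reading off the entries, u = (1, -3, 2, -3) and v = (16, 1, -3, 2) (row i of K equals u_i·v^T). A rank-one matrix u v^T satisfies K u = u (v·u) and kills the (3)-dimensional subspace v^⊥, so its characteristic polynomial is lambda^3 (lambda - v·u) with v·u = tr K = 1. Hence the eigenvalues of I - K are 1 (multiplicity 3) and 1 - (1) = 0, so det(I - K) = 0. (Direct check: I - K =
[[-15, -1, 3, -2],
 [48, 4, -9, 6],
 [-32, -2, 7, -4],
 [48, 3, -9, 7]]
has determinant 0.) So 1 is an eigenvalue of K and (I - K) is not invertible. The finite-dimensional Fredholm alternative says: either (I - K) is invertible, or ker(I - K) ≠ {0} and then range(I - K) = ker((I - K)^*)^⊥, with dim ker(I - K) = dim ker((I - K)^*). We are in the second case, so we need both kernels. Kernel of I - K: (I - K) u = u - u (v·u) = u - u = 0, so ker(I - K) = span{u} = span{(1, -3, 2, -3)} (it is exactly 1-dimensional because rank(I - K) = 3). Kernel of the adjoint: K is real, so (I - K)^* = I - K^T = I - v u^T, and (I - v u^T) v = v - v (u·v) = 0; hence ker((I - K)^*) = span{v} = span{(16, 1, -3, 2)}. Therefore (I - K) x = y is solvable iff <y, v> = 0, i.e. iff 16y_1 + y_2 - 3y_3 + 2y_4 = 0. When this holds, K y = u (v·y) = 0, so (I - K) y = y and x = y is a particular solution; the full solution set is the line x = y + c·u = y + c·(1, -3, 2, -3), c ∈ C.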